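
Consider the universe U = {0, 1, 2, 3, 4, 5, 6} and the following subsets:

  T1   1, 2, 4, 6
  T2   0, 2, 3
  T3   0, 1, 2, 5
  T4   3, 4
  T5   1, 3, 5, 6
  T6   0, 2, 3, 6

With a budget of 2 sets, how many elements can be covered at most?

6

Choosing T1, T2 covers {0, 1, 2, 3, 4, 6} — 6 elements.
No choice of 2 sets does better; here 5 is left uncovered.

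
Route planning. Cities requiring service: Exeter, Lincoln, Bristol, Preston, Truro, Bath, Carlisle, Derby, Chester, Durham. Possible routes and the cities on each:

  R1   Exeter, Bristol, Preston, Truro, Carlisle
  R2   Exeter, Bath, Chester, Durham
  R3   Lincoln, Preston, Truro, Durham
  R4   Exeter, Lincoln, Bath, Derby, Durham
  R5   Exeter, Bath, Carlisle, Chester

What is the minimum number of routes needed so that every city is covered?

R1, R2, R4 together cover {Exeter, Lincoln, Bristol, Preston, Truro, Bath, Carlisle, Derby, Chester, Durham} — every city.
No 2 of the 5 routes cover everything (all 10 pairs fall short), so 3 is minimum.

3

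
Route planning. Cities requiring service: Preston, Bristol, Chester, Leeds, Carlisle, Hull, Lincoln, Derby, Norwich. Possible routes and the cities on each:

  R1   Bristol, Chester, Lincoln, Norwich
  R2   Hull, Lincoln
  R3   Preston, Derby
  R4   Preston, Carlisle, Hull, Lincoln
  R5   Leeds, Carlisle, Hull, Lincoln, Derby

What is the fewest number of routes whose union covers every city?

3

R1, R3, R5 together cover {Preston, Bristol, Chester, Leeds, Carlisle, Hull, Lincoln, Derby, Norwich} — every city.
No 2 of the 5 routes cover everything (all 10 pairs fall short), so 3 is minimum.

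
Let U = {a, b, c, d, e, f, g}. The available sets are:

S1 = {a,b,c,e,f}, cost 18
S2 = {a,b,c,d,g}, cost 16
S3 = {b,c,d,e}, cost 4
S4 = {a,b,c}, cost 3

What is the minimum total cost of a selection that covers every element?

34

S1, S2 cover every element at cost 18 + 16 = 34.
Any cover uses at least 2 sets; among all covering selections none totals below 34.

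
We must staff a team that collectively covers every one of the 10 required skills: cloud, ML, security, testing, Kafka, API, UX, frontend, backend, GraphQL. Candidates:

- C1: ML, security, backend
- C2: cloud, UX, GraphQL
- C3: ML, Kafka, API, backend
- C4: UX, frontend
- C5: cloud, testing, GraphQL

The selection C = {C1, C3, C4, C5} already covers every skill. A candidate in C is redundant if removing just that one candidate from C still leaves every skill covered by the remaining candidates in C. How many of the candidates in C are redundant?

0

Drop C1: security uncovered — not redundant.
Drop C3: Kafka, API uncovered — not redundant.
Drop C4: UX, frontend uncovered — not redundant.
Drop C5: cloud, testing, GraphQL uncovered — not redundant.
None of the candidates in C is redundant.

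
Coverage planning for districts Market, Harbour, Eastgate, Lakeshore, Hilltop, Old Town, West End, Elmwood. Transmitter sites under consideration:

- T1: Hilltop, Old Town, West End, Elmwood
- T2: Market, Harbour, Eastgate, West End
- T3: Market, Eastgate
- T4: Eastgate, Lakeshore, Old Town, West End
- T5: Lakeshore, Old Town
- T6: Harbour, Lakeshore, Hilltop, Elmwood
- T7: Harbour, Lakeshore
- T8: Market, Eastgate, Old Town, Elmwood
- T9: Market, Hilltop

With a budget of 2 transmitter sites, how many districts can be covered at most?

7

Choosing T1, T2 covers {Market, Harbour, Eastgate, Hilltop, Old Town, West End, Elmwood} — 7 districts.
No choice of 2 transmitter sites does better; here Lakeshore is left uncovered.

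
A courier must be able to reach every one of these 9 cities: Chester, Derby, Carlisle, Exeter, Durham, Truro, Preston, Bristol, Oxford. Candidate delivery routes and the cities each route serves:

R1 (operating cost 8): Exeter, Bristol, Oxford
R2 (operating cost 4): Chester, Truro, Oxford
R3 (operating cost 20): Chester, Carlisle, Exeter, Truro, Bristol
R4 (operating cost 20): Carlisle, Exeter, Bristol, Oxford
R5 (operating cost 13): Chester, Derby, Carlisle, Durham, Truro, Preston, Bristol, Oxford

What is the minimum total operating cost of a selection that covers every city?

21

R1, R5 cover every city at operating cost 8 + 13 = 21.
Any cover uses at least 2 routes; among all covering selections none totals below 21.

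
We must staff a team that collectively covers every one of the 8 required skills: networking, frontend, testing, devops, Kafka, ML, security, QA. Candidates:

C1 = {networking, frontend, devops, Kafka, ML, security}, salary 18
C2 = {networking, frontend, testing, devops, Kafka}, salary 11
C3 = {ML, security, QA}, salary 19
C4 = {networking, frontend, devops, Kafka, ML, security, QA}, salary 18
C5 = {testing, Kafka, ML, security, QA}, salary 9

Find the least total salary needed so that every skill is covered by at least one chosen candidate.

20

C2, C5 cover every skill at salary 11 + 9 = 20.
Any cover uses at least 2 candidates; among all covering selections none totals below 20.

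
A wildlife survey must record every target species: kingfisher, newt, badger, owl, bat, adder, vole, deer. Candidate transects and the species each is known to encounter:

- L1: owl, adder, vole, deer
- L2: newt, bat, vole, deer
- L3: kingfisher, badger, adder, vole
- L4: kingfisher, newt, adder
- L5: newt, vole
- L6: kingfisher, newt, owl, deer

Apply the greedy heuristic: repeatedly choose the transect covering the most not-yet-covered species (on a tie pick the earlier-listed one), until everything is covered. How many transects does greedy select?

3

Pick 1: L1 covers 4 new species (owl, adder, vole, deer).
Pick 2: L2 covers 2 new species (newt, bat).
Pick 3: L3 covers 2 new species (kingfisher, badger).
Greedy uses 3 transects.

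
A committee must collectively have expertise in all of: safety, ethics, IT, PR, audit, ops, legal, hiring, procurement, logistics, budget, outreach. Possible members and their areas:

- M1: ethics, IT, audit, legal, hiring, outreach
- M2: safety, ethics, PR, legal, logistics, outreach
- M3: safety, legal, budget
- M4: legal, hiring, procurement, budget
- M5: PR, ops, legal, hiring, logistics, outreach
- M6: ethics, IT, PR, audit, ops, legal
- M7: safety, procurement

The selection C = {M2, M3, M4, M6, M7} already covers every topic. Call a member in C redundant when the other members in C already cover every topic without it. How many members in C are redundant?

2

Drop M2: logistics, outreach uncovered — not redundant.
Drop M3: the rest still cover every topic — redundant.
Drop M4: hiring uncovered — not redundant.
Drop M6: IT, audit, ops uncovered — not redundant.
Drop M7: the rest still cover every topic — redundant.
2 redundant: M3, M7.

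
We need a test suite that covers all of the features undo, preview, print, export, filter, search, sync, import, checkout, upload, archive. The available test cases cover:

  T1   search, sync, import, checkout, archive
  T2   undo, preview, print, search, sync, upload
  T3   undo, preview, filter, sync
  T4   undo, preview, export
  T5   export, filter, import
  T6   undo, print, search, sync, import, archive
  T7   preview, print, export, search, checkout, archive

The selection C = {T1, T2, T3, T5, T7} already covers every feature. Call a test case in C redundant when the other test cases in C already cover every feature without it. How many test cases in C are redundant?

4

Drop T1: the rest still cover every feature — redundant.
Drop T2: upload uncovered — not redundant.
Drop T3: the rest still cover every feature — redundant.
Drop T5: the rest still cover every feature — redundant.
Drop T7: the rest still cover every feature — redundant.
4 redundant: T1, T3, T5, T7.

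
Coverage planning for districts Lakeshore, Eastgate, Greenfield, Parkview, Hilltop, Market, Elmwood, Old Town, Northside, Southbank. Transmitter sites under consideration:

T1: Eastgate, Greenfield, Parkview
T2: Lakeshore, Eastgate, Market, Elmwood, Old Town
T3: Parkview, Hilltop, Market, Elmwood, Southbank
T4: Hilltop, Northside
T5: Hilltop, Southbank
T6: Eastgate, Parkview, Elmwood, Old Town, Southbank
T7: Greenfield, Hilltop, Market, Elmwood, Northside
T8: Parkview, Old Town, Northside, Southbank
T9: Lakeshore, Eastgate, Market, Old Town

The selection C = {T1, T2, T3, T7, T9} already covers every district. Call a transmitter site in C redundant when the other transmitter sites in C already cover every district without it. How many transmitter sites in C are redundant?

Drop T1: the rest still cover every district — redundant.
Drop T2: the rest still cover every district — redundant.
Drop T3: Southbank uncovered — not redundant.
Drop T7: Northside uncovered — not redundant.
Drop T9: the rest still cover every district — redundant.
3 redundant: T1, T2, T9.

3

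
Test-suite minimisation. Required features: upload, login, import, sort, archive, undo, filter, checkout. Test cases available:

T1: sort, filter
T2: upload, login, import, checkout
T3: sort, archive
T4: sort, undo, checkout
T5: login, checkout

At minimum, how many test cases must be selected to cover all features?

T1, T2, T3, T4 together cover {upload, login, import, sort, archive, undo, filter, checkout} — every feature.
No 3 of the 5 test cases cover everything (all 10 triples fall short), so 4 is minimum.

4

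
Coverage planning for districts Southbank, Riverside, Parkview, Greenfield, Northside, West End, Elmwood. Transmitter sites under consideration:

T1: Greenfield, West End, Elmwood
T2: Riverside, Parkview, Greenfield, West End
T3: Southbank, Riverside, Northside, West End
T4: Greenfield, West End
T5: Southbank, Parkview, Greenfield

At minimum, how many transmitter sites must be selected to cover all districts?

T1, T2, T3 together cover {Southbank, Riverside, Parkview, Greenfield, Northside, West End, Elmwood} — every district.
No 2 of the 5 transmitter sites cover everything (all 10 pairs fall short), so 3 is minimum.

3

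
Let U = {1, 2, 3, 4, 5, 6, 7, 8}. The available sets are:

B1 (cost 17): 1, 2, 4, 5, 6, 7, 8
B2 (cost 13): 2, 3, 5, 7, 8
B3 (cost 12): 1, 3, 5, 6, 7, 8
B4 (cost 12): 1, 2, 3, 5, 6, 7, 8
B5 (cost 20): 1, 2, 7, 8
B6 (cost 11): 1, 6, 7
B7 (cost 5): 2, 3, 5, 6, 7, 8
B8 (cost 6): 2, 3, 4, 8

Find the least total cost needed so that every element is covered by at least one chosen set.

B3, B8 cover every element at cost 12 + 6 = 18.
Any cover uses at least 2 sets; among all covering selections none totals below 18.
Greedy by coverage-per-cost would pick B7, B8, B6 for 22 — worse than the optimum 18.

18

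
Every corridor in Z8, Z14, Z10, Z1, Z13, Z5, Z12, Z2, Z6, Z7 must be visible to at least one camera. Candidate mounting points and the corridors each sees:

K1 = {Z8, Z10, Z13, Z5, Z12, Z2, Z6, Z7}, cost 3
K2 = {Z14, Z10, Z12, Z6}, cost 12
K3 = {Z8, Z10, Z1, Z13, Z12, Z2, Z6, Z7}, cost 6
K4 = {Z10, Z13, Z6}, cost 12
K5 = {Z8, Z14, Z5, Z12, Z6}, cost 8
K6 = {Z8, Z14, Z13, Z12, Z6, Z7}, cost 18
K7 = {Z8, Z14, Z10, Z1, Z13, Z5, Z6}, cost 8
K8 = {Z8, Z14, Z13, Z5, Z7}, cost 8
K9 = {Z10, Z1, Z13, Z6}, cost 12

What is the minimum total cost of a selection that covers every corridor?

K1, K7 cover every corridor at cost 3 + 8 = 11.
Any cover uses at least 2 camera mounts; among all covering selections none totals below 11.

11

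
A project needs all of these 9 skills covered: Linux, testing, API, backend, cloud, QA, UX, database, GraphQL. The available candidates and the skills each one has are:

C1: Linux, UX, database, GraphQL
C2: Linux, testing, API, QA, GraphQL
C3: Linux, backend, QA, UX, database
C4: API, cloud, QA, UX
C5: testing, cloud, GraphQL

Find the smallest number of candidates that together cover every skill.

C2, C3, C4 together cover {Linux, testing, API, backend, cloud, QA, UX, database, GraphQL} — every skill.
No 2 of the 5 candidates cover everything (all 10 pairs fall short), so 3 is minimum.

3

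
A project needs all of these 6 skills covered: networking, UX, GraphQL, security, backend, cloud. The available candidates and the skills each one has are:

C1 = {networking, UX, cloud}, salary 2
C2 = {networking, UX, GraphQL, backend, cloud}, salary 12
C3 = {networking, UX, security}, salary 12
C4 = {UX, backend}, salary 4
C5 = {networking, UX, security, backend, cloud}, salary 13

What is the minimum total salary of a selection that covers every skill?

24

C2, C3 cover every skill at salary 12 + 12 = 24.
Any cover uses at least 2 candidates; among all covering selections none totals below 24.
Greedy by coverage-per-salary would pick C1, C4, C2, C3 for 30 — worse than the optimum 24.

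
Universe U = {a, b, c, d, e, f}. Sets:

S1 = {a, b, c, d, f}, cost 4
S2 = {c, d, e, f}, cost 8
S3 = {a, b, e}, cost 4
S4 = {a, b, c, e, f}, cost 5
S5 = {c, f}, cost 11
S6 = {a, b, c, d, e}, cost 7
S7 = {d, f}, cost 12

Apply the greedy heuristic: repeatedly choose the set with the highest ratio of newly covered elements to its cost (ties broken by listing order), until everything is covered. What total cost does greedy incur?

8

Pick 1: S1 adds 5 new (a, b, c, d, f) at cost 4 (ratio 5/4).
Pick 2: S3 adds 1 new (e) at cost 4 (ratio 1/4).
Greedy total cost: 4 + 4 = 8.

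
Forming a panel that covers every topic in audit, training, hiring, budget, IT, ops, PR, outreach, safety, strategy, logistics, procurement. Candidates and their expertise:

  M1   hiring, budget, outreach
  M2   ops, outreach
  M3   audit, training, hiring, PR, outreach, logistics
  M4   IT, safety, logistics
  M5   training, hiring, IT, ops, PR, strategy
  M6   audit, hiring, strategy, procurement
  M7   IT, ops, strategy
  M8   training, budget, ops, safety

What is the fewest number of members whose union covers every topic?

4

M1, M4, M5, M6 together cover {audit, training, hiring, budget, IT, ops, PR, outreach, safety, strategy, logistics, procurement} — every topic.
No 3 of the 8 members cover everything (all 56 triples fall short), so 4 is minimum.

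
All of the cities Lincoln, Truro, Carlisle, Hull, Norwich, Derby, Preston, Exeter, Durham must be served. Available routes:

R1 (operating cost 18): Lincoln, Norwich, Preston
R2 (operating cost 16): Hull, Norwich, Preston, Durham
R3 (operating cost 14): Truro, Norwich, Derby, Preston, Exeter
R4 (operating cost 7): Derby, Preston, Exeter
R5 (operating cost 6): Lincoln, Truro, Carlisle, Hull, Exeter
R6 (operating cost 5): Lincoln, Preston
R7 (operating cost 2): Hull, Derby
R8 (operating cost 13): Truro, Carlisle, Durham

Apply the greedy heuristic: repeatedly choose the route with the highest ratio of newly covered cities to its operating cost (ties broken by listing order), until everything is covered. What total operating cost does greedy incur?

Pick 1: R7 adds 2 new (Hull, Derby) at operating cost 2 (ratio 2/2).
Pick 2: R5 adds 4 new (Lincoln, Truro, Carlisle, Exeter) at operating cost 6 (ratio 4/6).
Pick 3: R6 adds 1 new (Preston) at operating cost 5 (ratio 1/5).
Pick 4: R2 adds 2 new (Norwich, Durham) at operating cost 16 (ratio 2/16).
Greedy total operating cost: 2 + 6 + 5 + 16 = 29. (The true optimum is 24, so greedy overshoots here.)

29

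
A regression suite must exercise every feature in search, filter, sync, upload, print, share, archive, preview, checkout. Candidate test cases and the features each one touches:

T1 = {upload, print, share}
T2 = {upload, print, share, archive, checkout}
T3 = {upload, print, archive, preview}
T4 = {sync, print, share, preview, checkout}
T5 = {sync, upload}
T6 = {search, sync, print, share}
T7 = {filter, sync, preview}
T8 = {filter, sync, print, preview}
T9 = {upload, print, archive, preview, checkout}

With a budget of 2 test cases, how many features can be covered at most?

8

Choosing T2, T7 covers {filter, sync, upload, print, share, archive, preview, checkout} — 8 features.
No choice of 2 test cases does better; here search is left uncovered.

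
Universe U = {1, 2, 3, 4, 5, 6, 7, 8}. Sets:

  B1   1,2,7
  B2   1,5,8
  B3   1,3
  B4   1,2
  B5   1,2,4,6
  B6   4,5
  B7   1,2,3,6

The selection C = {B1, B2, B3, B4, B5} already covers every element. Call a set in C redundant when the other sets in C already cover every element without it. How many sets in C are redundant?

Drop B1: 7 uncovered — not redundant.
Drop B2: 5, 8 uncovered — not redundant.
Drop B3: 3 uncovered — not redundant.
Drop B4: the rest still cover every element — redundant.
Drop B5: 4, 6 uncovered — not redundant.
1 redundant: B4.

1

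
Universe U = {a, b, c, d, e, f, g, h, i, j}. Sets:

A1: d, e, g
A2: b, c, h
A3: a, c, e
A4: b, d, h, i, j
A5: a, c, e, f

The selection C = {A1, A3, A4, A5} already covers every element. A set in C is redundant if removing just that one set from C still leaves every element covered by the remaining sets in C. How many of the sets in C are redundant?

Drop A1: g uncovered — not redundant.
Drop A3: the rest still cover every element — redundant.
Drop A4: b, h, i, j uncovered — not redundant.
Drop A5: f uncovered — not redundant.
1 redundant: A3.

1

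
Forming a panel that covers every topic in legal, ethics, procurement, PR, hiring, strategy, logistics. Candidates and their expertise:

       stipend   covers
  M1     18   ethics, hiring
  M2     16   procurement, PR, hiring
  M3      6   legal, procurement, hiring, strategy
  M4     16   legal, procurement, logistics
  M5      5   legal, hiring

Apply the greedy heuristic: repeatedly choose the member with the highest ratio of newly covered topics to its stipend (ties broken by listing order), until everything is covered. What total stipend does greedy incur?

56

Pick 1: M3 adds 4 new (legal, procurement, hiring, strategy) at stipend 6 (ratio 4/6).
Pick 2: M2 adds 1 new (PR) at stipend 16 (ratio 1/16).
Pick 3: M4 adds 1 new (logistics) at stipend 16 (ratio 1/16).
Pick 4: M1 adds 1 new (ethics) at stipend 18 (ratio 1/18).
Greedy total stipend: 6 + 16 + 16 + 18 = 56.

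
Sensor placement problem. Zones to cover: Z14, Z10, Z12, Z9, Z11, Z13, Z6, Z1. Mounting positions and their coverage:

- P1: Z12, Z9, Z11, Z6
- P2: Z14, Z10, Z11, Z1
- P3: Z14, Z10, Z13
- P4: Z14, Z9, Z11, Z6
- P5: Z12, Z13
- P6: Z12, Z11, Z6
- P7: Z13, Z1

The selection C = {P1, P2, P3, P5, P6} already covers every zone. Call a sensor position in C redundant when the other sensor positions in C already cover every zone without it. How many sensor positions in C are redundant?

Drop P1: Z9 uncovered — not redundant.
Drop P2: Z1 uncovered — not redundant.
Drop P3: the rest still cover every zone — redundant.
Drop P5: the rest still cover every zone — redundant.
Drop P6: the rest still cover every zone — redundant.
3 redundant: P3, P5, P6.

3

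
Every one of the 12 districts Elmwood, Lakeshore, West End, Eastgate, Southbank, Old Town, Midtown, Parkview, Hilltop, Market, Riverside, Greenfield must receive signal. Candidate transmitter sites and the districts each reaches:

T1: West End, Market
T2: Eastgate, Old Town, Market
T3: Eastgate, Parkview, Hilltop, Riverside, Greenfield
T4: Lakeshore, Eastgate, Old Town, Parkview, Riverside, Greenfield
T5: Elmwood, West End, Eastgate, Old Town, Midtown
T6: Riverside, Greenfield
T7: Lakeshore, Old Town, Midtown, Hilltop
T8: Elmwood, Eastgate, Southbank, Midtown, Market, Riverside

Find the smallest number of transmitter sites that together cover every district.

4

T1, T3, T4, T8 together cover {Elmwood, Lakeshore, West End, Eastgate, Southbank, Old Town, Midtown, Parkview, Hilltop, Market, Riverside, Greenfield} — every district.
No 3 of the 8 transmitter sites cover everything (all 56 triples fall short), so 4 is minimum.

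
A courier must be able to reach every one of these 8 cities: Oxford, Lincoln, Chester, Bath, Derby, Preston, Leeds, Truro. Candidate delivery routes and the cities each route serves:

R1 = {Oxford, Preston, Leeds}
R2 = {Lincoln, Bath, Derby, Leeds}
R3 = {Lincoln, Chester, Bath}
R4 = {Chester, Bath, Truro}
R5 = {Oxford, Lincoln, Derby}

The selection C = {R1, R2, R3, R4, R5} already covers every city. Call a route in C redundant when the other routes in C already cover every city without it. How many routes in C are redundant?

3

Drop R1: Preston uncovered — not redundant.
Drop R2: the rest still cover every city — redundant.
Drop R3: the rest still cover every city — redundant.
Drop R4: Truro uncovered — not redundant.
Drop R5: the rest still cover every city — redundant.
3 redundant: R2, R3, R5.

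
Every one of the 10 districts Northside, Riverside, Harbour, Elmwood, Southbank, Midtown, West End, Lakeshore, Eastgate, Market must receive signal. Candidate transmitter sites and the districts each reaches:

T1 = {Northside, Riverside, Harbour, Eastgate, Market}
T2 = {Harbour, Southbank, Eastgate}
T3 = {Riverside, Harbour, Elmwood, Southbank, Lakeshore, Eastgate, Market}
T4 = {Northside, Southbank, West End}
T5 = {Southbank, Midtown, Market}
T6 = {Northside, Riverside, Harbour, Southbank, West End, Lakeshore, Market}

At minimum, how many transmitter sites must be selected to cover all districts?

T3, T4, T5 together cover {Northside, Riverside, Harbour, Elmwood, Southbank, Midtown, West End, Lakeshore, Eastgate, Market} — every district.
No 2 of the 6 transmitter sites cover everything (all 15 pairs fall short), so 3 is minimum.

3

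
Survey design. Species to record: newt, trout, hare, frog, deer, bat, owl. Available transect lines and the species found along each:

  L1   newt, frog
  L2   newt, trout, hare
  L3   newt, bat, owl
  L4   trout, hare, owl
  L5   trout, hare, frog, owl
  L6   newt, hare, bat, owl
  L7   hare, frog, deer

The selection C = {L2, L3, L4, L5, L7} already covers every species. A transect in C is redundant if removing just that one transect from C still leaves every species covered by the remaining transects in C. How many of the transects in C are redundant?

3

Drop L2: the rest still cover every species — redundant.
Drop L3: bat uncovered — not redundant.
Drop L4: the rest still cover every species — redundant.
Drop L5: the rest still cover every species — redundant.
Drop L7: deer uncovered — not redundant.
3 redundant: L2, L4, L5.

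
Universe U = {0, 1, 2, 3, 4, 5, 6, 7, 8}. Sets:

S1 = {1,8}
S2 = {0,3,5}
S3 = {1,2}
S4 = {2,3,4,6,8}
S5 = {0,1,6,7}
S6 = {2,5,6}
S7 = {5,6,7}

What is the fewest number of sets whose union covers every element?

3

S2, S4, S5 together cover {0, 1, 2, 3, 4, 5, 6, 7, 8} — every element.
No 2 of the 7 sets cover everything (all 21 pairs fall short), so 3 is minimum.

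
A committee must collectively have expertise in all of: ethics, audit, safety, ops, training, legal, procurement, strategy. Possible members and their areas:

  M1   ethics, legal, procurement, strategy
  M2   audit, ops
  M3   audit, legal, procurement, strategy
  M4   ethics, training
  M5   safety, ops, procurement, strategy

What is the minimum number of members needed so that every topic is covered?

M3, M4, M5 together cover {ethics, audit, safety, ops, training, legal, procurement, strategy} — every topic.
No 2 of the 5 members cover everything (all 10 pairs fall short), so 3 is minimum.
Greedy (largest uncovered first) would take M1, M2, M4, M5 — 4 members — but 3 suffice.

3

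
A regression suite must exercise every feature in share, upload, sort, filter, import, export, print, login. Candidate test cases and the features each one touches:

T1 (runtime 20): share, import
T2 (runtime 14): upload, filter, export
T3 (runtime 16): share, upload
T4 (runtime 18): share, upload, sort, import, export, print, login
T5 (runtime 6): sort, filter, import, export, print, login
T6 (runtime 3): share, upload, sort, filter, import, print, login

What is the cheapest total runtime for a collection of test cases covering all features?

T5, T6 cover every feature at runtime 6 + 3 = 9.
Any cover uses at least 2 test cases; among all covering selections none totals below 9.

9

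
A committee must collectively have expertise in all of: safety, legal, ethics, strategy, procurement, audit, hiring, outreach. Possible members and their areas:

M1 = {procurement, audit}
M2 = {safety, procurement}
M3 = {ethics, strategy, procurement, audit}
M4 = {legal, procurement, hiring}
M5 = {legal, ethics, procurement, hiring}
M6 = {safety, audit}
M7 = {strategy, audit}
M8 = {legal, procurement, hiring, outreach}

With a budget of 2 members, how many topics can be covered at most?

7

Choosing M3, M8 covers {legal, ethics, strategy, procurement, audit, hiring, outreach} — 7 topics.
No choice of 2 members does better; here safety is left uncovered.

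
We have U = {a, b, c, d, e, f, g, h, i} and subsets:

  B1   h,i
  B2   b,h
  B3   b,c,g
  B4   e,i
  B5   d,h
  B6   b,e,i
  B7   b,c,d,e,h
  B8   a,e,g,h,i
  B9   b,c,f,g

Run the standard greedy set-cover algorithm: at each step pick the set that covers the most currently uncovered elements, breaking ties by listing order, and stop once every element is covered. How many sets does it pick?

3

Pick 1: B7 covers 5 new elements (b, c, d, e, h).
Pick 2: B8 covers 3 new elements (a, g, i).
Pick 3: B9 covers 1 new elements (f).
Greedy uses 3 sets.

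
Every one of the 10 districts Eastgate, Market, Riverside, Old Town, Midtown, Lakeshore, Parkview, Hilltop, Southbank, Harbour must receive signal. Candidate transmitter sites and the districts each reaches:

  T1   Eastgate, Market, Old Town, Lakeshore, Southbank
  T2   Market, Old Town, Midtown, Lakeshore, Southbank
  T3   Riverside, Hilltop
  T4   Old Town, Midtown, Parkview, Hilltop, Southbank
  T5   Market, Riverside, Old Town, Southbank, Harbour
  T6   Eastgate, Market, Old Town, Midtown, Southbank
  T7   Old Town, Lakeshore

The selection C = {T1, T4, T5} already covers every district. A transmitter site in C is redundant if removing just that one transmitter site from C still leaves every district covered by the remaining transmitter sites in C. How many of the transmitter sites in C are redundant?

Drop T1: Eastgate, Lakeshore uncovered — not redundant.
Drop T4: Midtown, Parkview, Hilltop uncovered — not redundant.
Drop T5: Riverside, Harbour uncovered — not redundant.
None of the transmitter sites in C is redundant.

0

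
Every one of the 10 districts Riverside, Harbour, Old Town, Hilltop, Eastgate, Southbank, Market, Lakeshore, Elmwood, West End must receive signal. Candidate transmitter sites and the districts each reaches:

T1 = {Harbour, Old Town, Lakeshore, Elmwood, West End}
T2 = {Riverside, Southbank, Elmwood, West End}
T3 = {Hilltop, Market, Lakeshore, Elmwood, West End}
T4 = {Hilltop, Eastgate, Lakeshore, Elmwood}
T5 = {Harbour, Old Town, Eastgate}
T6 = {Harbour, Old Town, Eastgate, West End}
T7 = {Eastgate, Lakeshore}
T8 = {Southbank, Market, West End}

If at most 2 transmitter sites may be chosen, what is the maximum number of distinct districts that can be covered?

8

Choosing T3, T5 covers {Harbour, Old Town, Hilltop, Eastgate, Market, Lakeshore, Elmwood, West End} — 8 districts.
No choice of 2 transmitter sites does better; here Riverside, Southbank are left uncovered.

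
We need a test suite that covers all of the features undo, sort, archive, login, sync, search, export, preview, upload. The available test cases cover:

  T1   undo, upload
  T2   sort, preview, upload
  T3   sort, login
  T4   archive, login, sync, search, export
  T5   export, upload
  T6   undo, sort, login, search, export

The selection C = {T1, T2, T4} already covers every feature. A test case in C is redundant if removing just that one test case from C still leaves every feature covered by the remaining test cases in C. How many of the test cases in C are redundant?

Drop T1: undo uncovered — not redundant.
Drop T2: sort, preview uncovered — not redundant.
Drop T4: archive, login, sync, search, … uncovered — not redundant.
None of the test cases in C is redundant.

0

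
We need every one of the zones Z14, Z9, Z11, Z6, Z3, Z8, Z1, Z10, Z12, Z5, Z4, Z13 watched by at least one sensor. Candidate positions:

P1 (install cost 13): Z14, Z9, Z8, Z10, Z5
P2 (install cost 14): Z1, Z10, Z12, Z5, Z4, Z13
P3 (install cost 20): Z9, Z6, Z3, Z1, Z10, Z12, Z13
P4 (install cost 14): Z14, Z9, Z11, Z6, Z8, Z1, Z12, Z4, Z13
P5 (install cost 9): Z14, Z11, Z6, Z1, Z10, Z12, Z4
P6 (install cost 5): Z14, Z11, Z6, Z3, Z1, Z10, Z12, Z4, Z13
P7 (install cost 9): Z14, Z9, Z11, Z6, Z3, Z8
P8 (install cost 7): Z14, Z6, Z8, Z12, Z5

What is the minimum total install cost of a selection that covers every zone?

P1, P6 cover every zone at install cost 13 + 5 = 18.
Any cover uses at least 2 sensor positions; among all covering selections none totals below 18.
Greedy by coverage-per-install cost would pick P6, P8, P7 for 21 — worse than the optimum 18.

18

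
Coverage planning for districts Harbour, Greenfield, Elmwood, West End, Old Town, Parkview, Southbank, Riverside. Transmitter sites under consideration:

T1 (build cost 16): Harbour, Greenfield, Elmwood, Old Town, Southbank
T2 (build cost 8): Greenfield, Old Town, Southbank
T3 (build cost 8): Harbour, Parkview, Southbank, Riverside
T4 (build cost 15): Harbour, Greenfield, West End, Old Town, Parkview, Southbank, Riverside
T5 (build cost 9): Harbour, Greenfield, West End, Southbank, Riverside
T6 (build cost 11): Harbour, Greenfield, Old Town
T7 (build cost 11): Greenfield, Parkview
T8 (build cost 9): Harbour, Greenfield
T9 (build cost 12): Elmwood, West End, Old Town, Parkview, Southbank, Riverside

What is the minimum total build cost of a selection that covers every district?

T5, T9 cover every district at build cost 9 + 12 = 21.
Any cover uses at least 2 transmitter sites; among all covering selections none totals below 21.

21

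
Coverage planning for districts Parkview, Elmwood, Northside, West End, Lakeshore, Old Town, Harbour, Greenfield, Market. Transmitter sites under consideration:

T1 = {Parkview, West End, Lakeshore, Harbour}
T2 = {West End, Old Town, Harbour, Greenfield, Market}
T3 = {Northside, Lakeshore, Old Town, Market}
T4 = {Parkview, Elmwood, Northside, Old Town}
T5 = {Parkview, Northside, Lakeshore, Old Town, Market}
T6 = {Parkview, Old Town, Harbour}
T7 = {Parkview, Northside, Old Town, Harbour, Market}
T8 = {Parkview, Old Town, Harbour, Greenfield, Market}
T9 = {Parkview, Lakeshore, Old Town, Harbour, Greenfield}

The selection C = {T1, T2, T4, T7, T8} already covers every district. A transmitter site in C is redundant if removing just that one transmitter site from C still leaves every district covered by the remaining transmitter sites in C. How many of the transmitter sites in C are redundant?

Drop T1: Lakeshore uncovered — not redundant.
Drop T2: the rest still cover every district — redundant.
Drop T4: Elmwood uncovered — not redundant.
Drop T7: the rest still cover every district — redundant.
Drop T8: the rest still cover every district — redundant.
3 redundant: T2, T7, T8.

3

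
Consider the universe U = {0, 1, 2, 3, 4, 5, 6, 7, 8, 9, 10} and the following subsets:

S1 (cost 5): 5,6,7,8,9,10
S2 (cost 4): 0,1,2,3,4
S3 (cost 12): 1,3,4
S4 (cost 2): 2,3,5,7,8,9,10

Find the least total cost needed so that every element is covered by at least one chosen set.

S1, S2 cover every element at cost 5 + 4 = 9.
Any cover uses at least 2 sets; among all covering selections none totals below 9.

9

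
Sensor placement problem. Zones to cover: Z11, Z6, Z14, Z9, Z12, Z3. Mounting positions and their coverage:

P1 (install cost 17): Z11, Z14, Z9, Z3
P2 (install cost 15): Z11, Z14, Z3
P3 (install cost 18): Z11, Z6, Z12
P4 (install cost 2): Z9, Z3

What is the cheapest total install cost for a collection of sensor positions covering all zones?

35

P1, P3 cover every zone at install cost 17 + 18 = 35.
Any cover uses at least 2 sensor positions; among all covering selections none totals below 35.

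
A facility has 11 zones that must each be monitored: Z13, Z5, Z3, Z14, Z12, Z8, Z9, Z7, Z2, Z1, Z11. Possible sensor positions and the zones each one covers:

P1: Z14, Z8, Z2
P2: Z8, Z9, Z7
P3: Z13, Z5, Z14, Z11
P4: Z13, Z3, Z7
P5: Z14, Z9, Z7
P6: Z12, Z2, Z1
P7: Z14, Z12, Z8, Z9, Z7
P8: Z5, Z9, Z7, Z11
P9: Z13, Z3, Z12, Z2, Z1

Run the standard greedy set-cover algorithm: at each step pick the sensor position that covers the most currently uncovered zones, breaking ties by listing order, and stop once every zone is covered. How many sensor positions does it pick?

3

Pick 1: P7 covers 5 new zones (Z14, Z12, Z8, Z9, Z7).
Pick 2: P9 covers 4 new zones (Z13, Z3, Z2, Z1).
Pick 3: P3 covers 2 new zones (Z5, Z11).
Greedy uses 3 sensor positions.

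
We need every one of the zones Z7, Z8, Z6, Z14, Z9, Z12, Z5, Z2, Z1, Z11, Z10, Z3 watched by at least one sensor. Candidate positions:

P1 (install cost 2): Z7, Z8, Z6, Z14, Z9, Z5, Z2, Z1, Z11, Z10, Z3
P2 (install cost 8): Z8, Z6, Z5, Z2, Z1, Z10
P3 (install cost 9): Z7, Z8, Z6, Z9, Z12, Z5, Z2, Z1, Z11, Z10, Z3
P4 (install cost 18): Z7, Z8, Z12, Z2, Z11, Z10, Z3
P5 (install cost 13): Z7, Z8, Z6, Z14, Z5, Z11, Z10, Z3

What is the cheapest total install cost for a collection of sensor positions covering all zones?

P1, P3 cover every zone at install cost 2 + 9 = 11.
Any cover uses at least 2 sensor positions; among all covering selections none totals below 11.

11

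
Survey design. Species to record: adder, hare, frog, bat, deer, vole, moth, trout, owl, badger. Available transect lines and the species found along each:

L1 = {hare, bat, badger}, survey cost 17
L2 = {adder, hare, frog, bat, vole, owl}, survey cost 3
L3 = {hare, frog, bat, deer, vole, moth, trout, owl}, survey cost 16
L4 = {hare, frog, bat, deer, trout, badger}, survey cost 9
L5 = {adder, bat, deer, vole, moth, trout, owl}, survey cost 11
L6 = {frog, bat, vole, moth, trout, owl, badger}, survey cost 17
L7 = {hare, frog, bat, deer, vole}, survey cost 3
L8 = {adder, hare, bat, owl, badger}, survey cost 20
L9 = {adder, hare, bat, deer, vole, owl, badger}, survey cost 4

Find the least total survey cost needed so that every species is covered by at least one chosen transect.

18

L2, L5, L9 cover every species at survey cost 3 + 11 + 4 = 18.
Any cover uses at least 2 transects; among all covering selections none totals below 18.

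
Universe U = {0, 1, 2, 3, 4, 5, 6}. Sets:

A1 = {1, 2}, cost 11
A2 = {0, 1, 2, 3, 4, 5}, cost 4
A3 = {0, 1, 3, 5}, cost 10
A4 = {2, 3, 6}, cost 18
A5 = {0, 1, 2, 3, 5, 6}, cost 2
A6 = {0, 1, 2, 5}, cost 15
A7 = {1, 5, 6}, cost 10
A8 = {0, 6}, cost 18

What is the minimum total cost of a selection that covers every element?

A2, A5 cover every element at cost 4 + 2 = 6.
Any cover uses at least 2 sets; among all covering selections none totals below 6.

6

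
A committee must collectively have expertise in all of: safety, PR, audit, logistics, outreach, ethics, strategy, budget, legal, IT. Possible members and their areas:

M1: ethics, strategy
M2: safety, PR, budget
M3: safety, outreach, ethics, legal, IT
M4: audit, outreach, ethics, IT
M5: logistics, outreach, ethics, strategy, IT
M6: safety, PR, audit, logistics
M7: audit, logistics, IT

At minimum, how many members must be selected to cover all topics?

M1, M2, M3, M6 together cover {safety, PR, audit, logistics, outreach, ethics, strategy, budget, legal, IT} — every topic.
No 3 of the 7 members cover everything (all 35 triples fall short), so 4 is minimum.

4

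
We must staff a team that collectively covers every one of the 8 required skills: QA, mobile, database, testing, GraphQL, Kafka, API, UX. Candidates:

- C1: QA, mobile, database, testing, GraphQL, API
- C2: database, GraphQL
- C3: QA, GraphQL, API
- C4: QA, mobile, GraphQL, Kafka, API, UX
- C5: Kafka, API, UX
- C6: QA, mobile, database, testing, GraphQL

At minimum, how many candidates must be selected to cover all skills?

2

C1, C4 together cover {QA, mobile, database, testing, GraphQL, Kafka, API, UX} — every skill.
No single candidate contains all 8 skills, so 2 is optimal.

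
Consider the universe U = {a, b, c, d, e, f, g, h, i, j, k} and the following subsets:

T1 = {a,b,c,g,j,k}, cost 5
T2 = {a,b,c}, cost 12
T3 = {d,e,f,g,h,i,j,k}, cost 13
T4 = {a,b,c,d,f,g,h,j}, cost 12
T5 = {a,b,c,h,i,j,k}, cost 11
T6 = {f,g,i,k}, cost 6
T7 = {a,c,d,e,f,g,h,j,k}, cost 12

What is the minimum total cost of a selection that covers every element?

T1, T3 cover every element at cost 5 + 13 = 18.
Any cover uses at least 2 sets; among all covering selections none totals below 18.

18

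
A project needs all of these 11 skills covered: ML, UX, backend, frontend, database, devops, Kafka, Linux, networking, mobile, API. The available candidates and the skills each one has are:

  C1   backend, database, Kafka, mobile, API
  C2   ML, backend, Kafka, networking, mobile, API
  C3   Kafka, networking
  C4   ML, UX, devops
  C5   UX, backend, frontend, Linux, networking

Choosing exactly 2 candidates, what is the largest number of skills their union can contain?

9

Choosing C1, C5 covers {UX, backend, frontend, database, Kafka, Linux, networking, mobile, API} — 9 skills.
No choice of 2 candidates does better; here ML, devops are left uncovered.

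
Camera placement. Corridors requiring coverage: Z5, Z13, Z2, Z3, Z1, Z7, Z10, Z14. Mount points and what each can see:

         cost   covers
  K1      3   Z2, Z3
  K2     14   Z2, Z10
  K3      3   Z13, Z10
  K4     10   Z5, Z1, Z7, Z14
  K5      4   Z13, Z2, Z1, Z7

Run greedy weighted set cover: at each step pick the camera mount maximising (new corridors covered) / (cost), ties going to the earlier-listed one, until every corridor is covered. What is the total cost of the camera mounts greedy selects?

20

Pick 1: K5 adds 4 new (Z13, Z2, Z1, Z7) at cost 4 (ratio 4/4).
Pick 2: K1 adds 1 new (Z3) at cost 3 (ratio 1/3).
Pick 3: K3 adds 1 new (Z10) at cost 3 (ratio 1/3).
Pick 4: K4 adds 2 new (Z5, Z14) at cost 10 (ratio 2/10).
Greedy total cost: 4 + 3 + 3 + 10 = 20. (The true optimum is 16, so greedy overshoots here.)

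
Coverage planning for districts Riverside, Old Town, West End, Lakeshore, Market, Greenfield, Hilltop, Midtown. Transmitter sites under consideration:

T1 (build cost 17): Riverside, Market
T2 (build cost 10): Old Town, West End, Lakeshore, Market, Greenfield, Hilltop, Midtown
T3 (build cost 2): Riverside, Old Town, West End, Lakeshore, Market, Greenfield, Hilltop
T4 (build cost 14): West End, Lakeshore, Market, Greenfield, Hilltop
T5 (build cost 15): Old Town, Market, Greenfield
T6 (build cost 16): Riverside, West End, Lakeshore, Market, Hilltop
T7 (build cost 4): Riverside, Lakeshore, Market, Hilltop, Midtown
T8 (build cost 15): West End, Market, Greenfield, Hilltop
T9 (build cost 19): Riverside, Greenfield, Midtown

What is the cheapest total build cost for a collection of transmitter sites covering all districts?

T3, T7 cover every district at build cost 2 + 4 = 6.
Any cover uses at least 2 transmitter sites; among all covering selections none totals below 6.

6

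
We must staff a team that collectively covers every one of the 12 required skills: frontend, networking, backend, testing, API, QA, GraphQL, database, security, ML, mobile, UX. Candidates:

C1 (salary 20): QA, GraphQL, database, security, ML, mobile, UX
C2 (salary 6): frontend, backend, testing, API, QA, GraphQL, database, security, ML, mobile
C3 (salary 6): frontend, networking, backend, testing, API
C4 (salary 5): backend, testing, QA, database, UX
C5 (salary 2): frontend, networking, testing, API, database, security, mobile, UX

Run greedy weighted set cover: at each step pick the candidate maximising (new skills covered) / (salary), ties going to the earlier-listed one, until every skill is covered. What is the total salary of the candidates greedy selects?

8

Pick 1: C5 adds 8 new (frontend, networking, testing, API, database, security, mobile, UX) at salary 2 (ratio 8/2).
Pick 2: C2 adds 4 new (backend, QA, GraphQL, ML) at salary 6 (ratio 4/6).
Greedy total salary: 2 + 6 = 8.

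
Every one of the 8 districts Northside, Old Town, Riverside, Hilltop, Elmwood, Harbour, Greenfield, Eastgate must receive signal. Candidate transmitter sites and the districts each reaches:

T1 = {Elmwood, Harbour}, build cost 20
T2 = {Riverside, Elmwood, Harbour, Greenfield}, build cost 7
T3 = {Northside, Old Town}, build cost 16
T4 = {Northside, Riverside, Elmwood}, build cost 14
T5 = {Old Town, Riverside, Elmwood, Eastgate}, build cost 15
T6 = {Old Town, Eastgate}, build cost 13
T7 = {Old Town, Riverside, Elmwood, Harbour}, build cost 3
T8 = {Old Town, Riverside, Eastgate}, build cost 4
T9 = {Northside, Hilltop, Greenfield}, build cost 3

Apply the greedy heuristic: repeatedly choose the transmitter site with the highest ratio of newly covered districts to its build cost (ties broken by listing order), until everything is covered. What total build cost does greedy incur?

Pick 1: T7 adds 4 new (Old Town, Riverside, Elmwood, Harbour) at build cost 3 (ratio 4/3).
Pick 2: T9 adds 3 new (Northside, Hilltop, Greenfield) at build cost 3 (ratio 3/3).
Pick 3: T8 adds 1 new (Eastgate) at build cost 4 (ratio 1/4).
Greedy total build cost: 3 + 3 + 4 = 10.

10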